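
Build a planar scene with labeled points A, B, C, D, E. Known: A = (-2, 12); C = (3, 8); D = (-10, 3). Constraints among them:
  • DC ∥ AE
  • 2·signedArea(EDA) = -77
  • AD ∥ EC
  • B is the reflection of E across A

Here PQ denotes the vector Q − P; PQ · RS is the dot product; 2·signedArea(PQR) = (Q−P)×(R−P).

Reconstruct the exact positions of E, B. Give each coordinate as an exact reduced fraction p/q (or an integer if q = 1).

1. E_x = 11  [AD ∥ EC ∩ DC ∥ AE]
2. E_y = 17  [AD ∥ EC ∩ DC ∥ AE]
   → E = (11, 17)
3. B_x = -15  [B is the reflection of E across A]
4. B_y = 7  [B is the reflection of E across A]
   → B = (-15, 7)

B = (-15, 7)
E = (11, 17)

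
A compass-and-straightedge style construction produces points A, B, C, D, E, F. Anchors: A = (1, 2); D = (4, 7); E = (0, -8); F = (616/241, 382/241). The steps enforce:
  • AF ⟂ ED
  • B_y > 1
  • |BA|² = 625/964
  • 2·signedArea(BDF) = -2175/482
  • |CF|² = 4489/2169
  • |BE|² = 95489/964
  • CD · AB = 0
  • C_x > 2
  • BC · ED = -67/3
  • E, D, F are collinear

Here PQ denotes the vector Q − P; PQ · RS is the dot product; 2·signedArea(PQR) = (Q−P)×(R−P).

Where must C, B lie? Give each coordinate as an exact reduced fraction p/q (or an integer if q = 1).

B = (857/482, 432/241)
C = (1580/723, 47/241)

1. B_x = 857/482  [line 1305/241·x + -348/241·y + -3393/482 = 0 ∩ |BA|² = 625/964]
2. B_y = 432/241  [line 1305/241·x + -348/241·y + -3393/482 = 0 ∩ |BA|² = 625/964]
   → B = (857/482, 432/241)
3. C_x = 1580/723  [CD · AB = 0 ∩ BC · ED = -67/3]
4. C_y = 47/241  [CD · AB = 0 ∩ BC · ED = -67/3]
   → C = (1580/723, 47/241)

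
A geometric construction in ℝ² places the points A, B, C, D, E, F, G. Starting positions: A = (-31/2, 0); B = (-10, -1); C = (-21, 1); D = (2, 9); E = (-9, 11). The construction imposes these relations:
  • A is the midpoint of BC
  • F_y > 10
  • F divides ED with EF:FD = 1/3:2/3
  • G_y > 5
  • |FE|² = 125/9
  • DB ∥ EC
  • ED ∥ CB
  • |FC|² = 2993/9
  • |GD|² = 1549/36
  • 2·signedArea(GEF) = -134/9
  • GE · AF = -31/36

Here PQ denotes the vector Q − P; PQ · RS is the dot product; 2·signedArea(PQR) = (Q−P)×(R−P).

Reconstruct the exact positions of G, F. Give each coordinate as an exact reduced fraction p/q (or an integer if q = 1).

1. F_x = -16/3  [F divides ED with EF:FD = 1/3:2/3]
2. F_y = 31/3  [F divides ED with EF:FD = 1/3:2/3]
   → F = (-16/3, 31/3)
3. G_x = -23/6  [2·signedArea(GEF) = -134/9 ∩ GE · AF = -31/36]
4. G_y = 6  [2·signedArea(GEF) = -134/9 ∩ GE · AF = -31/36]
   → G = (-23/6, 6)

F = (-16/3, 31/3)
G = (-23/6, 6)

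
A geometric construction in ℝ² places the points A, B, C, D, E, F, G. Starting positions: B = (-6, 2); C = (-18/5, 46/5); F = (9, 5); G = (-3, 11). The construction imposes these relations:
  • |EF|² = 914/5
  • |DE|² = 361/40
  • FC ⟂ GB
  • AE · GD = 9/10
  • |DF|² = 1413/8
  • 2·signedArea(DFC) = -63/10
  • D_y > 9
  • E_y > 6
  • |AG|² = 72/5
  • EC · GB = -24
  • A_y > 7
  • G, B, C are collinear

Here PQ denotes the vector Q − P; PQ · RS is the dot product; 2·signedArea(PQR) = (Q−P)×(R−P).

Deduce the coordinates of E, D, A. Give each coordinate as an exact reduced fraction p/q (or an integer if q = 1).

1. E_x = -22/5  [line 3·x + 9·y + -48 = 0 ∩ |EF|² = 914/5]
2. E_y = 34/5  [line 3·x + 9·y + -48 = 0 ∩ |EF|² = 914/5]
   → E = (-22/5, 34/5)
3. D_x = -69/20  [line -21/5·x + -63/5·y + 1071/10 = 0 ∩ |DE|² = 361/40]
4. D_y = 193/20  [line -21/5·x + -63/5·y + 1071/10 = 0 ∩ |DE|² = 361/40]
   → D = (-69/20, 193/20)
5. A_x = -21/5  [line 9/20·x + 27/20·y + -81/10 = 0 ∩ |AG|² = 72/5]
6. A_y = 37/5  [line 9/20·x + 27/20·y + -81/10 = 0 ∩ |AG|² = 72/5]
   → A = (-21/5, 37/5)

A = (-21/5, 37/5)
D = (-69/20, 193/20)
E = (-22/5, 34/5)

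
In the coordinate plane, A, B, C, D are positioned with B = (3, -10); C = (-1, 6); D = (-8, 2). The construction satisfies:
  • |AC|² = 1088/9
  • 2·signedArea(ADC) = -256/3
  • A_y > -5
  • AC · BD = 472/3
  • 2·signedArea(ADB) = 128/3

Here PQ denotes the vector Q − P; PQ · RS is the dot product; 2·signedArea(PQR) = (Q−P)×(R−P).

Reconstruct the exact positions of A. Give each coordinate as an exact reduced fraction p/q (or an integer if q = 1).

A = (5/3, -14/3)

1. A_x = 5/3  [2·signedArea(ADB) = 128/3 ∩ 2·signedArea(ADC) = -256/3]
2. A_y = -14/3  [2·signedArea(ADB) = 128/3 ∩ 2·signedArea(ADC) = -256/3]
   → A = (5/3, -14/3)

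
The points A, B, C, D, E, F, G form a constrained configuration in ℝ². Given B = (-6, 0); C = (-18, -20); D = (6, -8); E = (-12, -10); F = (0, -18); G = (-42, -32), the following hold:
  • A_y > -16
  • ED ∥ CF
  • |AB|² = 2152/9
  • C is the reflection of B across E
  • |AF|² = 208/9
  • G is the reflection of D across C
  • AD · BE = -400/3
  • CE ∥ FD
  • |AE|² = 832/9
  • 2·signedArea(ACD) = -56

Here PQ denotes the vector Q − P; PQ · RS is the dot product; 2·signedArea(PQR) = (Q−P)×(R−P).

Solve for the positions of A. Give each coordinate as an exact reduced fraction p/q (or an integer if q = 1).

A = (-4, -46/3)

1. A_x = -4  [AD · BE = -400/3 ∩ 2·signedArea(ACD) = -56]
2. A_y = -46/3  [AD · BE = -400/3 ∩ 2·signedArea(ACD) = -56]
   → A = (-4, -46/3)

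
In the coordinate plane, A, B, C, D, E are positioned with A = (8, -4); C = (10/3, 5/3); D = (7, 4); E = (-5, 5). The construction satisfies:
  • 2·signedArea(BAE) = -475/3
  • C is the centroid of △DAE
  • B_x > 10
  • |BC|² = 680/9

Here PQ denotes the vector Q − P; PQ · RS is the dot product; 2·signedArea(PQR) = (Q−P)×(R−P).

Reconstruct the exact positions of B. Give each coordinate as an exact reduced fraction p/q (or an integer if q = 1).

B = (32/3, 19/3)

1. B_x = 32/3  [line -9·x + -13·y + 535/3 = 0 ∩ |BC|² = 680/9]
2. B_y = 19/3  [line -9·x + -13·y + 535/3 = 0 ∩ |BC|² = 680/9]
   → B = (32/3, 19/3)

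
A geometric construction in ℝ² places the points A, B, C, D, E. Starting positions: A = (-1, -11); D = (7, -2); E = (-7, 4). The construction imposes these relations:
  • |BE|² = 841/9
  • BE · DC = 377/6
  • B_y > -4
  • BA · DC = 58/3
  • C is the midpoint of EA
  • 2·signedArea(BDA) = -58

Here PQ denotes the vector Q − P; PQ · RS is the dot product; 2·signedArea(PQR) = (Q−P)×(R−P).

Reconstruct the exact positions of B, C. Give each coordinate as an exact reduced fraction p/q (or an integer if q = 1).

B = (-1/3, -3)
C = (-4, -7/2)

1. C_x = -4  [C is the midpoint of EA]
2. C_y = -7/2  [C is the midpoint of EA]
   → C = (-4, -7/2)
3. B_x = -1/3  [BA · DC = 58/3 ∩ 2·signedArea(BDA) = -58]
4. B_y = -3  [BA · DC = 58/3 ∩ 2·signedArea(BDA) = -58]
   → B = (-1/3, -3)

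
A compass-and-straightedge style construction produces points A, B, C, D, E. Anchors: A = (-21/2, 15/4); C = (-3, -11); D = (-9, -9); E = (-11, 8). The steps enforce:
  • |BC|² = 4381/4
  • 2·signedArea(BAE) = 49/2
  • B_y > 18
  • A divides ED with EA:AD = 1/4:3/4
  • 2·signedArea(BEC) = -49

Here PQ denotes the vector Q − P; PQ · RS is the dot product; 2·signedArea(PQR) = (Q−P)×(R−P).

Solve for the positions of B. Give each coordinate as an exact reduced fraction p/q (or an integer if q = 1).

1. B_x = -18  [2·signedArea(BAE) = 49/2 ∩ 2·signedArea(BEC) = -49]
2. B_y = 37/2  [2·signedArea(BAE) = 49/2 ∩ 2·signedArea(BEC) = -49]
   → B = (-18, 37/2)

B = (-18, 37/2)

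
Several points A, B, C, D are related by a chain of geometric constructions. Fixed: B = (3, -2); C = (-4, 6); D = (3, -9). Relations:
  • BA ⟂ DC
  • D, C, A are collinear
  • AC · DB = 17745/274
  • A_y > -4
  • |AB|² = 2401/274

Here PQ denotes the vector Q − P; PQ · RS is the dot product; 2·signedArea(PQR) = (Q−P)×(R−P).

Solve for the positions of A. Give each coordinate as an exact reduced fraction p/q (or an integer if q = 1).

A = (87/274, -891/274)

1. A_x = 87/274  [D, C, A are collinear ∩ BA ⟂ DC]
2. A_y = -891/274  [D, C, A are collinear ∩ BA ⟂ DC]
   → A = (87/274, -891/274)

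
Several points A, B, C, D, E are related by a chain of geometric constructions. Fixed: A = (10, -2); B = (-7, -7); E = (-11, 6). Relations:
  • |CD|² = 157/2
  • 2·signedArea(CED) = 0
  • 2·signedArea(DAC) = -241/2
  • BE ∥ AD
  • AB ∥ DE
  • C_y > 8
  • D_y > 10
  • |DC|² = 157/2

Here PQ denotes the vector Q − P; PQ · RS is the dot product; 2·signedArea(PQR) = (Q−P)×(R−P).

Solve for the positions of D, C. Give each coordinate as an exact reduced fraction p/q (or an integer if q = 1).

1. D_x = 6  [AB ∥ DE ∩ BE ∥ AD]
2. D_y = 11  [AB ∥ DE ∩ BE ∥ AD]
   → D = (6, 11)
3. C_x = -5/2  [2·signedArea(CED) = 0 ∩ 2·signedArea(DAC) = -241/2]
4. C_y = 17/2  [2·signedArea(CED) = 0 ∩ 2·signedArea(DAC) = -241/2]
   → C = (-5/2, 17/2)

C = (-5/2, 17/2)
D = (6, 11)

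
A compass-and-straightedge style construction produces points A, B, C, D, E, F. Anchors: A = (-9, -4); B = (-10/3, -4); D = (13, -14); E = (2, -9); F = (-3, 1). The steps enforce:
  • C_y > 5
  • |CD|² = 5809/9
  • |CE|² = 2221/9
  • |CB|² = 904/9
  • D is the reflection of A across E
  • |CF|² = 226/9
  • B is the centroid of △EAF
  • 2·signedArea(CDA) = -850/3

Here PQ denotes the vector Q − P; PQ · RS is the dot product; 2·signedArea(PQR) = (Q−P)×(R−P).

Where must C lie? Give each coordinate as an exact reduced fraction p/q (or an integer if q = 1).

C = (-8/3, 6)

1. C_x = -8/3  [line -10·x + -22·y + 316/3 = 0 ∩ |CD|² = 5809/9]
2. C_y = 6  [line -10·x + -22·y + 316/3 = 0 ∩ |CD|² = 5809/9]
   → C = (-8/3, 6)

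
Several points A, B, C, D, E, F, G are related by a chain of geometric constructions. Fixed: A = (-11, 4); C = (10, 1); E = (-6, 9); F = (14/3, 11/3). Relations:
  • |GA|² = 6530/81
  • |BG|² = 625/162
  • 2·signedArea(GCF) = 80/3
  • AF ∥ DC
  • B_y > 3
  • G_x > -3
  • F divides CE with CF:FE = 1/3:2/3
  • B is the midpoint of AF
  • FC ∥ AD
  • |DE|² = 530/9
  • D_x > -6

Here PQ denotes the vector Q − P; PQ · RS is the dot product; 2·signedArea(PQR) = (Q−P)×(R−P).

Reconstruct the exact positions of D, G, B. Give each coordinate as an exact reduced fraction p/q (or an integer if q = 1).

B = (-19/6, 23/6)
D = (-17/3, 4/3)
G = (-20/9, 19/9)

1. D_x = -17/3  [AF ∥ DC ∩ FC ∥ AD]
2. D_y = 4/3  [AF ∥ DC ∩ FC ∥ AD]
   → D = (-17/3, 4/3)
3. G_x = -20/9  [line -8/3·x + -16/3·y + 16/3 = 0 ∩ |GA|² = 6530/81]
4. G_y = 19/9  [line -8/3·x + -16/3·y + 16/3 = 0 ∩ |GA|² = 6530/81]
   → G = (-20/9, 19/9)
5. B_x = -19/6  [B is the midpoint of AF]
6. B_y = 23/6  [B is the midpoint of AF]
   → B = (-19/6, 23/6)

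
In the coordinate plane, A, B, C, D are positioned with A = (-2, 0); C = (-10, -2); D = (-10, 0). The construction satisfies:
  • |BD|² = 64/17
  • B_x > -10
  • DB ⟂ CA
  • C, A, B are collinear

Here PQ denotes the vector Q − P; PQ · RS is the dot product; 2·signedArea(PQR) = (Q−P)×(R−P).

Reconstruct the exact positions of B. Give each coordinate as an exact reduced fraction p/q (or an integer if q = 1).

B = (-162/17, -32/17)

1. B_x = -162/17  [C, A, B are collinear ∩ DB ⟂ CA]
2. B_y = -32/17  [C, A, B are collinear ∩ DB ⟂ CA]
   → B = (-162/17, -32/17)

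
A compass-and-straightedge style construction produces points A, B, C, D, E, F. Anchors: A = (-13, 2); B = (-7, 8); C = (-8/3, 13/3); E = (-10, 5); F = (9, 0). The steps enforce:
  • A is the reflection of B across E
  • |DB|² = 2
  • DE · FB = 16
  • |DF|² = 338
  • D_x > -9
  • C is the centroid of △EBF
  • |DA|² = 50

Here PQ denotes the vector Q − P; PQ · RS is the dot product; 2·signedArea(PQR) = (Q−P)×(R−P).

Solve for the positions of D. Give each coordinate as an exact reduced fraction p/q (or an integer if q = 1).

1. D_x = -8  [line 16·x + -8·y + 184 = 0 ∩ |DA|² = 50]
2. D_y = 7  [line 16·x + -8·y + 184 = 0 ∩ |DA|² = 50]
   → D = (-8, 7)

D = (-8, 7)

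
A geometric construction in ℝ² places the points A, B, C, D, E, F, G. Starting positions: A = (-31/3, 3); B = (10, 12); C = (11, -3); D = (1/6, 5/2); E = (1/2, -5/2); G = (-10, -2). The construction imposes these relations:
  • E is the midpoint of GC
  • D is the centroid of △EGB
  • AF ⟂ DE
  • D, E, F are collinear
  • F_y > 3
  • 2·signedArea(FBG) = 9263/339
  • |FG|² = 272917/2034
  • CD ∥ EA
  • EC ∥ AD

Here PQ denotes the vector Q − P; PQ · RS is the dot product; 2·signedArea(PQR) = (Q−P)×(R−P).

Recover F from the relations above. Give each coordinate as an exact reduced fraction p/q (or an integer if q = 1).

1. F_x = 59/678  [D, E, F are collinear ∩ AF ⟂ DE]
2. F_y = 835/226  [D, E, F are collinear ∩ AF ⟂ DE]
   → F = (59/678, 835/226)

F = (59/678, 835/226)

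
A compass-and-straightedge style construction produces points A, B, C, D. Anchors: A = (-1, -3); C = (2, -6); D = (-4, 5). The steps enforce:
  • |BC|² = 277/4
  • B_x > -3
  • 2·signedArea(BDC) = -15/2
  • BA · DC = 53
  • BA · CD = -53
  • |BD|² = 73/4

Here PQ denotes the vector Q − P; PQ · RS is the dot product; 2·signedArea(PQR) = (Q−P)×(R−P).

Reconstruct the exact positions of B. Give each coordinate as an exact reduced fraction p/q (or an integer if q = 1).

1. B_x = -5/2  [BA · CD = -53 ∩ 2·signedArea(BDC) = -15/2]
2. B_y = 1  [BA · CD = -53 ∩ 2·signedArea(BDC) = -15/2]
   → B = (-5/2, 1)

B = (-5/2, 1)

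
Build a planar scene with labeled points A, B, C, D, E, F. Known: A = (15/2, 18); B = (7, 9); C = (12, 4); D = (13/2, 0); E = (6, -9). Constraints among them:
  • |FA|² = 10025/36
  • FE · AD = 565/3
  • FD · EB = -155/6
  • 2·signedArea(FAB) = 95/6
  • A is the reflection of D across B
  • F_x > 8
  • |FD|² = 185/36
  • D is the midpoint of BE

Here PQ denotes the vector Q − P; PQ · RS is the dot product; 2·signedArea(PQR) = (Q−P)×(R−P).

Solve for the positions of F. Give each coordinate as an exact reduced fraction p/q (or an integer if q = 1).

1. F_x = 25/3  [FD · EB = -155/6 ∩ 2·signedArea(FAB) = 95/6]
2. F_y = 4/3  [FD · EB = -155/6 ∩ 2·signedArea(FAB) = 95/6]
   → F = (25/3, 4/3)

F = (25/3, 4/3)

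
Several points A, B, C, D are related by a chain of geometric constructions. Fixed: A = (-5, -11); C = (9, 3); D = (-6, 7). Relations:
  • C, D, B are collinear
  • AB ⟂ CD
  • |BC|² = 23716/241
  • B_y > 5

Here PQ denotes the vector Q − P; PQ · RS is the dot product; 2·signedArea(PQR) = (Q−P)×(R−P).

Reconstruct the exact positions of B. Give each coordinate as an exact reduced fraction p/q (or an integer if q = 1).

1. B_x = -141/241  [C, D, B are collinear ∩ AB ⟂ CD]
2. B_y = 1339/241  [C, D, B are collinear ∩ AB ⟂ CD]
   → B = (-141/241, 1339/241)

B = (-141/241, 1339/241)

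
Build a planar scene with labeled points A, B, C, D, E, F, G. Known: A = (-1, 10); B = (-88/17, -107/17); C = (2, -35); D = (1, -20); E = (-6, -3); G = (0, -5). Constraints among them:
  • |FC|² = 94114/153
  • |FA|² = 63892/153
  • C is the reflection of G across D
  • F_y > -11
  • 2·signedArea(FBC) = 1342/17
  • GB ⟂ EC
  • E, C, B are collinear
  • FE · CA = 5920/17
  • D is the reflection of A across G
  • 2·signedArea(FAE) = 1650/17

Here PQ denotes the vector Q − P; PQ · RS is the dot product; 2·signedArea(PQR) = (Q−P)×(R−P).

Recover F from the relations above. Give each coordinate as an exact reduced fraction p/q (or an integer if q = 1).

1. F_x = -71/51  [FE · CA = 5920/17 ∩ 2·signedArea(FAE) = 1650/17]
2. F_y = -532/51  [FE · CA = 5920/17 ∩ 2·signedArea(FAE) = 1650/17]
   → F = (-71/51, -532/51)

F = (-71/51, -532/51)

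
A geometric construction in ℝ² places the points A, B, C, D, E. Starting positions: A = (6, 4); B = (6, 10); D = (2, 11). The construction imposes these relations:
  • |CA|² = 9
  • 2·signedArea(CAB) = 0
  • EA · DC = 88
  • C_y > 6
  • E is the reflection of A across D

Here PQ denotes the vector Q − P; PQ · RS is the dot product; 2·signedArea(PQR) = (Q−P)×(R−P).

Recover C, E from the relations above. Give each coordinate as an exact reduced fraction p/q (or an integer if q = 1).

1. C_x = 6  [2·signedArea(CAB) = 0]
2. C_y = 7  [|CA|² = 9]
   → C = (6, 7)
3. E_x = -2  [E is the reflection of A across D]
4. E_y = 18  [E is the reflection of A across D]
   → E = (-2, 18)

C = (6, 7)
E = (-2, 18)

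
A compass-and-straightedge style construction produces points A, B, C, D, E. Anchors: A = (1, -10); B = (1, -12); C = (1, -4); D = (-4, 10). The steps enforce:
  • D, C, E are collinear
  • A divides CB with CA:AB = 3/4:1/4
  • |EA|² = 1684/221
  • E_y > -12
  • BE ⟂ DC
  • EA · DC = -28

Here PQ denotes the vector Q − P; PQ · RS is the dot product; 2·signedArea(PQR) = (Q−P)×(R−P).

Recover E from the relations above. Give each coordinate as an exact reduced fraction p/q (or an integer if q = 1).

E = (781/221, -2452/221)

1. E_x = 781/221  [D, C, E are collinear ∩ BE ⟂ DC]
2. E_y = -2452/221  [D, C, E are collinear ∩ BE ⟂ DC]
   → E = (781/221, -2452/221)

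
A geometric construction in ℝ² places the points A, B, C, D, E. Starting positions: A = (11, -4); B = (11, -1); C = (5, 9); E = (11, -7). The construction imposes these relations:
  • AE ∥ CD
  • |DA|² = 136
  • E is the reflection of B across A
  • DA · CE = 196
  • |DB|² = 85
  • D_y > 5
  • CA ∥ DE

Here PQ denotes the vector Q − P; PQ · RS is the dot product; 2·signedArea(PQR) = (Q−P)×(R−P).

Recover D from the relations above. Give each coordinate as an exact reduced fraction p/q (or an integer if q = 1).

1. D_x = 5  [CA ∥ DE ∩ AE ∥ CD]
2. D_y = 6  [CA ∥ DE ∩ AE ∥ CD]
   → D = (5, 6)

D = (5, 6)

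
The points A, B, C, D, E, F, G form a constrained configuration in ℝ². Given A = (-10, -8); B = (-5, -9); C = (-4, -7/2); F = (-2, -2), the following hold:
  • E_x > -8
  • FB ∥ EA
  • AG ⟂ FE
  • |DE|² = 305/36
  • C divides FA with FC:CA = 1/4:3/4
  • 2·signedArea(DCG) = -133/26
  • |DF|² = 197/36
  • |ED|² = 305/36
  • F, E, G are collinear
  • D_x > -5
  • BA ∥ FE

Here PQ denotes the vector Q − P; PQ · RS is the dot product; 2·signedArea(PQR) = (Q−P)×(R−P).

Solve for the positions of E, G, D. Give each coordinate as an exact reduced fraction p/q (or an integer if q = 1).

D = (-13/3, -13/6)
E = (-7, -1)
G = (-111/13, -9/13)

1. E_x = -7  [FB ∥ EA ∩ BA ∥ FE]
2. E_y = -1  [FB ∥ EA ∩ BA ∥ FE]
   → E = (-7, -1)
3. G_x = -111/13  [F, E, G are collinear ∩ AG ⟂ FE]
4. G_y = -9/13  [F, E, G are collinear ∩ AG ⟂ FE]
   → G = (-111/13, -9/13)
5. D_x = -13/3  [line -73/26·x + -59/13·y + -22 = 0 ∩ |DE|² = 305/36]
6. D_y = -13/6  [line -73/26·x + -59/13·y + -22 = 0 ∩ |DE|² = 305/36]
   → D = (-13/3, -13/6)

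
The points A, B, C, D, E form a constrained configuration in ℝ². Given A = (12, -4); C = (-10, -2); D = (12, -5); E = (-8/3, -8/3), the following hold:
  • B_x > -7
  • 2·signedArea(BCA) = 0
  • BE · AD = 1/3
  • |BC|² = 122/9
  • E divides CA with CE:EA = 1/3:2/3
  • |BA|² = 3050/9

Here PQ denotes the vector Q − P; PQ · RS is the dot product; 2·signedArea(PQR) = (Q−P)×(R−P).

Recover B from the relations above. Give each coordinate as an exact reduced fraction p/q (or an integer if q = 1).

1. B_x = -19/3  [2·signedArea(BCA) = 0 ∩ BE · AD = 1/3]
2. B_y = -7/3  [2·signedArea(BCA) = 0 ∩ BE · AD = 1/3]
   → B = (-19/3, -7/3)

B = (-19/3, -7/3)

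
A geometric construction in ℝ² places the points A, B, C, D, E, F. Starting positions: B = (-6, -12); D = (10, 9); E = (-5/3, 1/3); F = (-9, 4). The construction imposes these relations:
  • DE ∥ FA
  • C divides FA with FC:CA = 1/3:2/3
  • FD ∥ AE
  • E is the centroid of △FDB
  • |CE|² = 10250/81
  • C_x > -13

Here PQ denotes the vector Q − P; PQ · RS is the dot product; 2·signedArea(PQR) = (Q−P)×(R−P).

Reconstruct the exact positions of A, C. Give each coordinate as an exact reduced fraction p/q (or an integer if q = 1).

A = (-62/3, -14/3)
C = (-116/9, 10/9)

1. A_x = -62/3  [FD ∥ AE ∩ DE ∥ FA]
2. A_y = -14/3  [FD ∥ AE ∩ DE ∥ FA]
   → A = (-62/3, -14/3)
3. C_x = -116/9  [C divides FA with FC:CA = 1/3:2/3]
4. C_y = 10/9  [C divides FA with FC:CA = 1/3:2/3]
   → C = (-116/9, 10/9)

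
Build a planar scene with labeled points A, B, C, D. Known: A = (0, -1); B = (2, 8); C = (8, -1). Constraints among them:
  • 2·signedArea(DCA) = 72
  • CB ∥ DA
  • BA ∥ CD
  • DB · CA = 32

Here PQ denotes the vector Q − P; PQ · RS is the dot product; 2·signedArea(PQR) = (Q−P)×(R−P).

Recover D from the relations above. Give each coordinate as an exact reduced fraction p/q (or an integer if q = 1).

D = (6, -10)

1. D_x = 6  [CB ∥ DA ∩ BA ∥ CD]
2. D_y = -10  [CB ∥ DA ∩ BA ∥ CD]
   → D = (6, -10)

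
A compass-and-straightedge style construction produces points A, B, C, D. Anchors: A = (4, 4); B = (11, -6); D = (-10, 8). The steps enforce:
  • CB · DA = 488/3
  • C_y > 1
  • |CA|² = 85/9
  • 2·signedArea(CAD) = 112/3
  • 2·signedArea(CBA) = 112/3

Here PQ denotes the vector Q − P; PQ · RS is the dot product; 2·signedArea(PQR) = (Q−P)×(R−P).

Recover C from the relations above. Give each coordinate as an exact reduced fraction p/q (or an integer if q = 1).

1. C_x = 5/3  [2·signedArea(CBA) = 112/3 ∩ 2·signedArea(CAD) = 112/3]
2. C_y = 2  [2·signedArea(CBA) = 112/3 ∩ 2·signedArea(CAD) = 112/3]
   → C = (5/3, 2)

C = (5/3, 2)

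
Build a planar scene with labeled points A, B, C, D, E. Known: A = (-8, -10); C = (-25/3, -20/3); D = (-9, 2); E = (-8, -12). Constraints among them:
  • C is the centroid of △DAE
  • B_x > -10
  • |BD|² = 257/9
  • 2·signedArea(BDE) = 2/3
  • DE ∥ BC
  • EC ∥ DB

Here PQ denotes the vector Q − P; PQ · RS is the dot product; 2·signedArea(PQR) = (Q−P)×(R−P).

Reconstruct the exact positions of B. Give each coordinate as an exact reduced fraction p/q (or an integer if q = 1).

1. B_x = -28/3  [DE ∥ BC ∩ EC ∥ DB]
2. B_y = 22/3  [DE ∥ BC ∩ EC ∥ DB]
   → B = (-28/3, 22/3)

B = (-28/3, 22/3)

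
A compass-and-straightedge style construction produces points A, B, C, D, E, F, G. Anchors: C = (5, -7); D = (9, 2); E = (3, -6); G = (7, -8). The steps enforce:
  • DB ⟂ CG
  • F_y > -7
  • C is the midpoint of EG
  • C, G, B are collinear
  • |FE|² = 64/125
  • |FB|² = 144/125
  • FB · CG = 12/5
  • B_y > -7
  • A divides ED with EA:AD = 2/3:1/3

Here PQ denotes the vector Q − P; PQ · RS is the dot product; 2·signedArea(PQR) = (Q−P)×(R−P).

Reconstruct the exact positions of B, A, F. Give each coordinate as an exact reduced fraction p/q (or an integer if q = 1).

A = (7, -2/3)
B = (23/5, -34/5)
F = (91/25, -158/25)

1. B_x = 23/5  [C, G, B are collinear ∩ DB ⟂ CG]
2. B_y = -34/5  [C, G, B are collinear ∩ DB ⟂ CG]
   → B = (23/5, -34/5)
3. A_x = 7  [A divides ED with EA:AD = 2/3:1/3]
4. A_y = -2/3  [A divides ED with EA:AD = 2/3:1/3]
   → A = (7, -2/3)
5. F_x = 91/25  [line -2·x + 1·y + 68/5 = 0 ∩ |FE|² = 64/125]
6. F_y = -158/25  [line -2·x + 1·y + 68/5 = 0 ∩ |FE|² = 64/125]
   → F = (91/25, -158/25)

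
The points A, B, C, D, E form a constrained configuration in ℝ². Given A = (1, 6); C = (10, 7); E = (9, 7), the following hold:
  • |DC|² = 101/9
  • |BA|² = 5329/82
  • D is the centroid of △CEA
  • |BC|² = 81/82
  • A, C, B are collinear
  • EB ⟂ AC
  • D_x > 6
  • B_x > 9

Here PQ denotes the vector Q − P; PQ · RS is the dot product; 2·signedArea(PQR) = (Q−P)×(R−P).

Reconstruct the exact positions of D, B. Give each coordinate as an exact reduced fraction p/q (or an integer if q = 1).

B = (739/82, 565/82)
D = (20/3, 20/3)

1. D_x = 20/3  [D is the centroid of △CEA]
2. D_y = 20/3  [D is the centroid of △CEA]
   → D = (20/3, 20/3)
3. B_x = 739/82  [A, C, B are collinear ∩ EB ⟂ AC]
4. B_y = 565/82  [A, C, B are collinear ∩ EB ⟂ AC]
   → B = (739/82, 565/82)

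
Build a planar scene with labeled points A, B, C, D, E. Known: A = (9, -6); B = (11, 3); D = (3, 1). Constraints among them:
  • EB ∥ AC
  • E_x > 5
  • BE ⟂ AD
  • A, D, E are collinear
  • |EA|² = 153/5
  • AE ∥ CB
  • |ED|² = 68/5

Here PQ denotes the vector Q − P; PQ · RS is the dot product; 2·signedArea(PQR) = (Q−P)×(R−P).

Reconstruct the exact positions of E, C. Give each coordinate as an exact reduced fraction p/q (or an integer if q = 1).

C = (73/5, -6/5)
E = (27/5, -9/5)

1. E_x = 27/5  [A, D, E are collinear ∩ BE ⟂ AD]
2. E_y = -9/5  [A, D, E are collinear ∩ BE ⟂ AD]
   → E = (27/5, -9/5)
3. C_x = 73/5  [AE ∥ CB ∩ EB ∥ AC]
4. C_y = -6/5  [AE ∥ CB ∩ EB ∥ AC]
   → C = (73/5, -6/5)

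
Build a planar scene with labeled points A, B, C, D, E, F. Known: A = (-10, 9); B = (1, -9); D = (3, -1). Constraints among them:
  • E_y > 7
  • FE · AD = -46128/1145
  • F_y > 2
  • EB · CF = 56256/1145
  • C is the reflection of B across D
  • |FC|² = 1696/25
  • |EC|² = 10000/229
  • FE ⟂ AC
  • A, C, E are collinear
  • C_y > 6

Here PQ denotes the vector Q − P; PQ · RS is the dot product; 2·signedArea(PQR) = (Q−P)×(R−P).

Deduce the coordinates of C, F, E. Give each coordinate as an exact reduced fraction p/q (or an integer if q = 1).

1. C_x = 5  [C is the reflection of B across D]
2. C_y = 7  [C is the reflection of B across D]
   → C = (5, 7)
3. E_x = -355/229  [line 2·x + 15·y + -115 = 0 ∩ |EC|² = 10000/229]
4. E_y = 1803/229  [line 2·x + 15·y + -115 = 0 ∩ |EC|² = 10000/229]
   → E = (-355/229, 1803/229)
5. F_x = -11/5  [FE · AD = -46128/1145 ∩ FE ⟂ AC]
6. F_y = 3  [FE · AD = -46128/1145 ∩ FE ⟂ AC]
   → F = (-11/5, 3)

C = (5, 7)
E = (-355/229, 1803/229)
F = (-11/5, 3)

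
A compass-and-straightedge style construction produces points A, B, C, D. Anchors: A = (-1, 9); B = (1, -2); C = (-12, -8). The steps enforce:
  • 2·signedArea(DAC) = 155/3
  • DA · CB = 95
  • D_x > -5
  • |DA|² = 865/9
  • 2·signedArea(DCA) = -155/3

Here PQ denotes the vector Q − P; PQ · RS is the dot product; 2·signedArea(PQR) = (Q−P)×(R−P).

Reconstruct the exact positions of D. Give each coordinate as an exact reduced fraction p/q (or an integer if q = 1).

1. D_x = -4  [2·signedArea(DCA) = -155/3 ∩ DA · CB = 95]
2. D_y = -1/3  [2·signedArea(DCA) = -155/3 ∩ DA · CB = 95]
   → D = (-4, -1/3)

D = (-4, -1/3)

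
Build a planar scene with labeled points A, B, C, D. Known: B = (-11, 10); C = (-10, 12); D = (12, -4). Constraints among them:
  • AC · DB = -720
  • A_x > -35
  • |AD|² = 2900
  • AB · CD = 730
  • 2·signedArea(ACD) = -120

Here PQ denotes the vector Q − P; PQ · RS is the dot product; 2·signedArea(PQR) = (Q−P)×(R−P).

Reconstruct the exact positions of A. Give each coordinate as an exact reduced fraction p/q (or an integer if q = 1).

1. A_x = -34  [AC · DB = -720 ∩ 2·signedArea(ACD) = -120]
2. A_y = 24  [AC · DB = -720 ∩ 2·signedArea(ACD) = -120]
   → A = (-34, 24)

A = (-34, 24)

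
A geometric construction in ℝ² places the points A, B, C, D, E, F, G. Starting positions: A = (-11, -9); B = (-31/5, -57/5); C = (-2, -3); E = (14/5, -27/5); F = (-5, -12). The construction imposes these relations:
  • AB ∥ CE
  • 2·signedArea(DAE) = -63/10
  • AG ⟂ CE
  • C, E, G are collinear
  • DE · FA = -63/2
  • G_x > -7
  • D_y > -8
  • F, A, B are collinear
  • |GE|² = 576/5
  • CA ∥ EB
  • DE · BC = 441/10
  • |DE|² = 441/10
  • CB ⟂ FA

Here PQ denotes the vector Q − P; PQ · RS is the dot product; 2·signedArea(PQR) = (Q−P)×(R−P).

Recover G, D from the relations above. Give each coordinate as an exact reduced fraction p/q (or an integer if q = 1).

D = (-7/2, -15/2)
G = (-34/5, -3/5)

1. G_x = -34/5  [C, E, G are collinear ∩ AG ⟂ CE]
2. G_y = -3/5  [C, E, G are collinear ∩ AG ⟂ CE]
   → G = (-34/5, -3/5)
3. D_x = -7/2  [DE · FA = -63/2 ∩ 2·signedArea(DAE) = -63/10]
4. D_y = -15/2  [DE · FA = -63/2 ∩ 2·signedArea(DAE) = -63/10]
   → D = (-7/2, -15/2)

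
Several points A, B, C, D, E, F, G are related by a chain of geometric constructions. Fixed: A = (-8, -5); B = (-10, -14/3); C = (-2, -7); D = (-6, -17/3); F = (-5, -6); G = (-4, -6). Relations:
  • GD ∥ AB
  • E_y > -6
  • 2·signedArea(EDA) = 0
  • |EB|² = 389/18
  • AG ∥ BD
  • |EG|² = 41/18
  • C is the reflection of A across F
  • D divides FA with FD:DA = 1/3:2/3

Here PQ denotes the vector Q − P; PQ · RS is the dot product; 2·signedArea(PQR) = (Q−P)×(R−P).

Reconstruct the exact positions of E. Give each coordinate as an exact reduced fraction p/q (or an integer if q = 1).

1. E_x = -11/2  [line -2/3·x + -2·y + -46/3 = 0 ∩ |EG|² = 41/18]
2. E_y = -35/6  [line -2/3·x + -2·y + -46/3 = 0 ∩ |EG|² = 41/18]
   → E = (-11/2, -35/6)

E = (-11/2, -35/6)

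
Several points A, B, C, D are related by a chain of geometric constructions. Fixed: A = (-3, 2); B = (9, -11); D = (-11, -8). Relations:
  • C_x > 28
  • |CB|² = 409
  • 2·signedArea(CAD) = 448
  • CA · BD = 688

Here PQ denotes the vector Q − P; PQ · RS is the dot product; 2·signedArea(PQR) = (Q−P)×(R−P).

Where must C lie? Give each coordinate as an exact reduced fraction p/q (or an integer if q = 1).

C = (29, -14)

1. C_x = 29  [2·signedArea(CAD) = 448 ∩ CA · BD = 688]
2. C_y = -14  [2·signedArea(CAD) = 448 ∩ CA · BD = 688]
   → C = (29, -14)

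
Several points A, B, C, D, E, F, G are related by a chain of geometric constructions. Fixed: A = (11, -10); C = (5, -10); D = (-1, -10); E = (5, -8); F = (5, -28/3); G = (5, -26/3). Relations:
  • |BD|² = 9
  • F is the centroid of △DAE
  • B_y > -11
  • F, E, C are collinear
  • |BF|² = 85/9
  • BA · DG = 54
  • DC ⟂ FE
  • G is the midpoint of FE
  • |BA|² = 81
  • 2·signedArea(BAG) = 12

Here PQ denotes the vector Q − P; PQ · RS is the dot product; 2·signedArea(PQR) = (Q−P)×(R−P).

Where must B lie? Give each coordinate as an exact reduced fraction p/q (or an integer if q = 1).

B = (2, -10)

1. B_x = 2  [BA · DG = 54 ∩ 2·signedArea(BAG) = 12]
2. B_y = -10  [BA · DG = 54 ∩ 2·signedArea(BAG) = 12]
   → B = (2, -10)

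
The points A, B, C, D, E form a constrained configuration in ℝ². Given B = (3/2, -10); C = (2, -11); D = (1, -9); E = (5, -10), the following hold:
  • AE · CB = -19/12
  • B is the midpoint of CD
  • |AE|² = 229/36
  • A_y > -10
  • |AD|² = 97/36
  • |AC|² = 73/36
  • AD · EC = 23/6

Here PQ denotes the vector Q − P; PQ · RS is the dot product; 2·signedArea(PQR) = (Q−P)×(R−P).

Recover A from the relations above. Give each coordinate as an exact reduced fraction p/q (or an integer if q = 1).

1. A_x = 5/2  [AD · EC = 23/6 ∩ AE · CB = -19/12]
2. A_y = -29/3  [AD · EC = 23/6 ∩ AE · CB = -19/12]
   → A = (5/2, -29/3)

A = (5/2, -29/3)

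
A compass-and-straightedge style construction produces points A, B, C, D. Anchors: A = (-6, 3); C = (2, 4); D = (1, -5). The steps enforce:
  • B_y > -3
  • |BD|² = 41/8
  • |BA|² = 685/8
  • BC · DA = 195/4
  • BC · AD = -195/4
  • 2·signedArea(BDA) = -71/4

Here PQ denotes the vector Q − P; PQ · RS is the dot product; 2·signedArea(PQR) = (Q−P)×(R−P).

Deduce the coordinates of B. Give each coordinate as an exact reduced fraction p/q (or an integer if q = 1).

B = (5/4, -11/4)

1. B_x = 5/4  [BC · AD = -195/4 ∩ 2·signedArea(BDA) = -71/4]
2. B_y = -11/4  [BC · AD = -195/4 ∩ 2·signedArea(BDA) = -71/4]
   → B = (5/4, -11/4)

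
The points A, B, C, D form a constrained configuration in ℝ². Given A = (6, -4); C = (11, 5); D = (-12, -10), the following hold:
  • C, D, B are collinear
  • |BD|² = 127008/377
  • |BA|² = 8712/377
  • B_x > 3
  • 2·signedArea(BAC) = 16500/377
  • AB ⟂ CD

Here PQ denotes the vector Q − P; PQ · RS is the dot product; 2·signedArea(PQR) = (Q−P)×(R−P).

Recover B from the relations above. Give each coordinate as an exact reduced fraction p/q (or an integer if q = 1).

B = (1272/377, 10/377)

1. B_x = 1272/377  [C, D, B are collinear ∩ AB ⟂ CD]
2. B_y = 10/377  [C, D, B are collinear ∩ AB ⟂ CD]
   → B = (1272/377, 10/377)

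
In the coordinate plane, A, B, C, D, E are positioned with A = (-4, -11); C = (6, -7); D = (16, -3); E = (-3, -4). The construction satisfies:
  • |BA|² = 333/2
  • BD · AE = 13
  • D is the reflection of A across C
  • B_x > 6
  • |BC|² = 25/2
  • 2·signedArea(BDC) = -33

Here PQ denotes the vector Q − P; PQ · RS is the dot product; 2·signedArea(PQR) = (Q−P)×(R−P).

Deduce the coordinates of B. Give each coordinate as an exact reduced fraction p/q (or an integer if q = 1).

1. B_x = 13/2  [BD · AE = 13 ∩ 2·signedArea(BDC) = -33]
2. B_y = -7/2  [BD · AE = 13 ∩ 2·signedArea(BDC) = -33]
   → B = (13/2, -7/2)

B = (13/2, -7/2)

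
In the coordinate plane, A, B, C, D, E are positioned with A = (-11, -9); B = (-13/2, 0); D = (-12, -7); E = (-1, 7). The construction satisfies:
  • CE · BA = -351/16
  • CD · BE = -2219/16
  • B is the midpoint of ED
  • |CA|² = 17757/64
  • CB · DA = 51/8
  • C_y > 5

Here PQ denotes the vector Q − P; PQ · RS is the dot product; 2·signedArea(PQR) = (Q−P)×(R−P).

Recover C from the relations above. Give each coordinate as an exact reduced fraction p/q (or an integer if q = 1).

C = (-19/8, 21/4)

1. C_x = -19/8  [CD · BE = -2219/16 ∩ CE · BA = -351/16]
2. C_y = 21/4  [CD · BE = -2219/16 ∩ CE · BA = -351/16]
   → C = (-19/8, 21/4)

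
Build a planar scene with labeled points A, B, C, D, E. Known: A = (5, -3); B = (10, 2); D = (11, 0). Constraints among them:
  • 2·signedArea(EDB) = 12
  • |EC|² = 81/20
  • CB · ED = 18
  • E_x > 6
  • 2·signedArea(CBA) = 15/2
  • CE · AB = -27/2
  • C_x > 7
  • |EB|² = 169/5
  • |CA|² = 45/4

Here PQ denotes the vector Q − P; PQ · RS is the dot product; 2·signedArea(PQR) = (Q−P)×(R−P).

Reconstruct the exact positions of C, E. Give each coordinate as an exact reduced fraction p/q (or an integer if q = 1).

1. C_x = 8  [line 5·x + -5·y + -95/2 = 0 ∩ |CA|² = 45/4]
2. C_y = -3/2  [line 5·x + -5·y + -95/2 = 0 ∩ |CA|² = 45/4]
   → C = (8, -3/2)
3. E_x = 31/5  [CE · AB = -27/2 ∩ 2·signedArea(EDB) = 12]
4. E_y = -12/5  [CE · AB = -27/2 ∩ 2·signedArea(EDB) = 12]
   → E = (31/5, -12/5)

C = (8, -3/2)
E = (31/5, -12/5)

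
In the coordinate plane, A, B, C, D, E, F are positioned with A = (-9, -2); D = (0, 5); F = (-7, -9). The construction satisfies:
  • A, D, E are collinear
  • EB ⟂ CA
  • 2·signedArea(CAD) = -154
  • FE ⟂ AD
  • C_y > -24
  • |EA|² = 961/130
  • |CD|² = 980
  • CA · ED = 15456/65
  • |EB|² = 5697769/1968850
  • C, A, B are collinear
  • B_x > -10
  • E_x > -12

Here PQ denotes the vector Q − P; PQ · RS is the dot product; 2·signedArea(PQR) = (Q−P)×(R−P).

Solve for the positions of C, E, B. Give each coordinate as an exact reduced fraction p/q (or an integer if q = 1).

B = (-28749/3029, -61538/15145)
C = (-14, -23)
E = (-1449/130, -477/130)

1. E_x = -1449/130  [A, D, E are collinear ∩ FE ⟂ AD]
2. E_y = -477/130  [A, D, E are collinear ∩ FE ⟂ AD]
   → E = (-1449/130, -477/130)
3. C_x = -14  [CA · ED = 15456/65 ∩ 2·signedArea(CAD) = -154]
4. C_y = -23  [CA · ED = 15456/65 ∩ 2·signedArea(CAD) = -154]
   → C = (-14, -23)
5. B_x = -28749/3029  [C, A, B are collinear ∩ EB ⟂ CA]
6. B_y = -61538/15145  [C, A, B are collinear ∩ EB ⟂ CA]
   → B = (-28749/3029, -61538/15145)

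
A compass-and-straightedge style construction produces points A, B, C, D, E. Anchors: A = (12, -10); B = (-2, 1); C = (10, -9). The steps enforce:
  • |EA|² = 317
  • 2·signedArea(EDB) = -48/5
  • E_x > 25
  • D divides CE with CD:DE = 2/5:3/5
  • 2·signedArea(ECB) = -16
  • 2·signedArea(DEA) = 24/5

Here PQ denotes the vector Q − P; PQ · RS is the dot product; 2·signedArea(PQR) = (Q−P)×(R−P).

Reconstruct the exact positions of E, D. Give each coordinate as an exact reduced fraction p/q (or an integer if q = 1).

1. E_x = 26  [line -10·x + -12·y + 8 = 0 ∩ |EA|² = 317]
2. E_y = -21  [line -10·x + -12·y + 8 = 0 ∩ |EA|² = 317]
   → E = (26, -21)
3. D_x = 82/5  [D divides CE with CD:DE = 2/5:3/5]
4. D_y = -69/5  [D divides CE with CD:DE = 2/5:3/5]
   → D = (82/5, -69/5)

D = (82/5, -69/5)
E = (26, -21)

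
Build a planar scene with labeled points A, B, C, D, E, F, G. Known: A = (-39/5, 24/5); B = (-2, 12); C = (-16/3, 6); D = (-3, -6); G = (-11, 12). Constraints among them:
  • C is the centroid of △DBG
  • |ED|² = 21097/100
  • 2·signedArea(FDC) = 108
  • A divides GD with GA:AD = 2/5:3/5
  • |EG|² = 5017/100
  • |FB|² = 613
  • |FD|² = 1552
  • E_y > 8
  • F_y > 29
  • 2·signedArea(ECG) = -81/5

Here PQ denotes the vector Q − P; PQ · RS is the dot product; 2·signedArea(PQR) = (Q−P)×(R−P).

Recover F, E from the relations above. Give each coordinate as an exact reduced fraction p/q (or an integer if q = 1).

1. F_x = -19  [line -12·x + -7/3·y + -158 = 0 ∩ |FD|² = 1552]
2. F_y = 30  [line -12·x + -7/3·y + -158 = 0 ∩ |FD|² = 1552]
   → F = (-19, 30)
3. E_x = -49/10  [line -6·x + -17/3·y + 91/5 = 0 ∩ |ED|² = 21097/100]
4. E_y = 42/5  [line -6·x + -17/3·y + 91/5 = 0 ∩ |ED|² = 21097/100]
   → E = (-49/10, 42/5)

E = (-49/10, 42/5)
F = (-19, 30)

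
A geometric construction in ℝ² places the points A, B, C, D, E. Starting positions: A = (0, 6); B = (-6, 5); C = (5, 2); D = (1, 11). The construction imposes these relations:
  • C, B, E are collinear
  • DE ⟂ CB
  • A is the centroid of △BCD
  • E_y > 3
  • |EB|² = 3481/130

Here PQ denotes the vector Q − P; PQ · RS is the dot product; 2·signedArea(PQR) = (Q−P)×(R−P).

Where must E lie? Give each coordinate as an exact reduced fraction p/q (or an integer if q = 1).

1. E_x = -131/130  [C, B, E are collinear ∩ DE ⟂ CB]
2. E_y = 473/130  [C, B, E are collinear ∩ DE ⟂ CB]
   → E = (-131/130, 473/130)

E = (-131/130, 473/130)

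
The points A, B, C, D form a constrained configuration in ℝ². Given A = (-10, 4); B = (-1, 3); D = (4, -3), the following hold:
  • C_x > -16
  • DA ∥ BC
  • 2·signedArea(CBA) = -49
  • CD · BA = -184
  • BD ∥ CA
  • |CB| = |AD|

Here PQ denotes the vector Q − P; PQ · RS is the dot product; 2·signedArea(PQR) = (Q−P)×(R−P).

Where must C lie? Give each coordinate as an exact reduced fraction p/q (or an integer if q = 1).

1. C_x = -15  [BD ∥ CA ∩ DA ∥ BC]
2. C_y = 10  [BD ∥ CA ∩ DA ∥ BC]
   → C = (-15, 10)

C = (-15, 10)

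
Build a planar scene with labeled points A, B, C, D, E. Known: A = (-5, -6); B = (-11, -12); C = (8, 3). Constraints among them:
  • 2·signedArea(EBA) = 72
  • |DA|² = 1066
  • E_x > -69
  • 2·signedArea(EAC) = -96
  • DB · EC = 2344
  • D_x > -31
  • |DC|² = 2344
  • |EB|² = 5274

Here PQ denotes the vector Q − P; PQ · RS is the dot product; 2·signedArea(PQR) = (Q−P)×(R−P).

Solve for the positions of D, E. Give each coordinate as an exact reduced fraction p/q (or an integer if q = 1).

D = (-30, -27)
E = (-68, -57)

1. E_x = -68  [2·signedArea(EAC) = -96 ∩ 2·signedArea(EBA) = 72]
2. E_y = -57  [2·signedArea(EAC) = -96 ∩ 2·signedArea(EBA) = 72]
   → E = (-68, -57)
3. D_x = -30  [line -76·x + -60·y + -3900 = 0 ∩ |DC|² = 2344]
4. D_y = -27  [line -76·x + -60·y + -3900 = 0 ∩ |DC|² = 2344]
   → D = (-30, -27)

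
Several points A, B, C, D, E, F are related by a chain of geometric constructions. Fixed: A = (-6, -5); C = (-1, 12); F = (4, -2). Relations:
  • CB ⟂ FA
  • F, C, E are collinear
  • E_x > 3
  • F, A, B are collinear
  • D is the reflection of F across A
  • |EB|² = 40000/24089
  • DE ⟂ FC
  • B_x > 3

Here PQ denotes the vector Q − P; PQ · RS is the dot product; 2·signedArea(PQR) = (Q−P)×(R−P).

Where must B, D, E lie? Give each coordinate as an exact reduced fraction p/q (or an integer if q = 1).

B = (356/109, -242/109)
D = (-16, -8)
E = (804/221, -218/221)

1. B_x = 356/109  [F, A, B are collinear ∩ CB ⟂ FA]
2. B_y = -242/109  [F, A, B are collinear ∩ CB ⟂ FA]
   → B = (356/109, -242/109)
3. D_x = -16  [D is the reflection of F across A]
4. D_y = -8  [D is the reflection of F across A]
   → D = (-16, -8)
5. E_x = 804/221  [F, C, E are collinear ∩ DE ⟂ FC]
6. E_y = -218/221  [F, C, E are collinear ∩ DE ⟂ FC]
   → E = (804/221, -218/221)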